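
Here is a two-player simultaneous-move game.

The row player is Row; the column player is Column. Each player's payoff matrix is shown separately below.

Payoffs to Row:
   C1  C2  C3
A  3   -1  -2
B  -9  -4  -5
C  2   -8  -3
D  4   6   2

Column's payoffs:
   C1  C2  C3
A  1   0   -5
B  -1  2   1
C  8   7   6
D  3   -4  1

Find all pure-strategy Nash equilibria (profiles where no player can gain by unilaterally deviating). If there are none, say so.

Row against C1: payoffs 3, -9, 2, 4 → best response D.
Row against C2: payoffs -1, -4, -8, 6 → best response D.
Row against C3: payoffs -2, -5, -3, 2 → best response D.
Column against A: payoffs 1, 0, -5 → best response C1.
Column against B: payoffs -1, 2, 1 → best response C2.
Column against C: payoffs 8, 7, 6 → best response C1.
Column against D: payoffs 3, -4, 1 → best response C1.
Mutual best responses: (D, C1).

Pure NE: (D, C1)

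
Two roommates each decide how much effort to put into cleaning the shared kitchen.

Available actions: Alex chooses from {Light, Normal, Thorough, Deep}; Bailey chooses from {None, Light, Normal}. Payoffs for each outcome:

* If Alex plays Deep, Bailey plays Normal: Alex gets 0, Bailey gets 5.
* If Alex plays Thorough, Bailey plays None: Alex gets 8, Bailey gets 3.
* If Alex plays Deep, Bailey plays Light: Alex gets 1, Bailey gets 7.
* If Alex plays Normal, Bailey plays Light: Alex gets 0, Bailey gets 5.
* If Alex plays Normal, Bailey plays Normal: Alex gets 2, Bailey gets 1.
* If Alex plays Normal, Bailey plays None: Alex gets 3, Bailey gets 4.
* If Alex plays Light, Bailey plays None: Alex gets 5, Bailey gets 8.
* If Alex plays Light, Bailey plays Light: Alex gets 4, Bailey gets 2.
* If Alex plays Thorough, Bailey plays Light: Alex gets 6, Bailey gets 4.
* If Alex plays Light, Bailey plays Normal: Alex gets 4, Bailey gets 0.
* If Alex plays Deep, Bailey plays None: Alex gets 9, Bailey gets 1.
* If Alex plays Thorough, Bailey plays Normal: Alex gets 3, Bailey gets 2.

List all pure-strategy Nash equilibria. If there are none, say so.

Pure NE: (Thorough, Light)

Mark each player's best response to every combination of opponents' strategies; a profile where every player is best-responding is a pure Nash equilibrium.
Alex against None: payoffs 5, 3, 8, 9 → best response Deep.
Alex against Light: payoffs 4, 0, 6, 1 → best response Thorough.
Alex against Normal: payoffs 4, 2, 3, 0 → best response Light.
Bailey against Light: payoffs 8, 2, 0 → best response None.
Bailey against Normal: payoffs 4, 5, 1 → best response Light.
Bailey against Thorough: payoffs 3, 4, 2 → best response Light.
Bailey against Deep: payoffs 1, 7, 5 → best response Light.
Mutual best responses: (Thorough, Light).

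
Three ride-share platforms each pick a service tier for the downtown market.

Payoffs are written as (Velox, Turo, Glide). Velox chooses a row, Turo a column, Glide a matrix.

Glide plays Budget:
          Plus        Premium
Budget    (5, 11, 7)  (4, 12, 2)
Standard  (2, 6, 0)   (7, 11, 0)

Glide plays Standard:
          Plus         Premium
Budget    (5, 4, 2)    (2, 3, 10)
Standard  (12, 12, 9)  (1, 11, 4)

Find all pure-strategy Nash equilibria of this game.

Velox against (Plus, Budget): payoffs 5, 2 → best response Budget.
Velox against (Plus, Standard): payoffs 5, 12 → best response Standard.
Velox against (Premium, Budget): payoffs 4, 7 → best response Standard.
Velox against (Premium, Standard): payoffs 2, 1 → best response Budget.
Turo against (Budget, Budget): payoffs 11, 12 → best response Premium.
Turo against (Budget, Standard): payoffs 4, 3 → best response Plus.
Turo against (Standard, Budget): payoffs 6, 11 → best response Premium.
Turo against (Standard, Standard): payoffs 12, 11 → best response Plus.
Glide against (Budget, Plus): payoffs 7, 2 → best response Budget.
Glide against (Budget, Premium): payoffs 2, 10 → best response Standard.
Glide against (Standard, Plus): payoffs 0, 9 → best response Standard.
Glide against (Standard, Premium): payoffs 0, 4 → best response Standard.
Mutual best responses: (Standard, Plus, Standard).

Pure NE: (Standard, Plus, Standard)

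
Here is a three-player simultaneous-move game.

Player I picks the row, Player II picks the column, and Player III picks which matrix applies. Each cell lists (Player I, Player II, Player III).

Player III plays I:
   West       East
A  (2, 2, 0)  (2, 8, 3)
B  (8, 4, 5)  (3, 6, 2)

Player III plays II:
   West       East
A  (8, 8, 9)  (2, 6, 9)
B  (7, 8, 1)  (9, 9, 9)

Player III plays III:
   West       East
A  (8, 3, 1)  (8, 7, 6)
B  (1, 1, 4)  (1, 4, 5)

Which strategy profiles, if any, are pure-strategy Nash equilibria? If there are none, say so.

The pure Nash equilibria are (A, West, II), (B, East, II).

Mark each player's best response to every combination of opponents' strategies; a profile where every player is best-responding is a pure Nash equilibrium.
Player I against (West, I): payoffs 2, 8 → best response B.
Player I against (West, II): payoffs 8, 7 → best response A.
Player I against (West, III): payoffs 8, 1 → best response A.
Player I against (East, I): payoffs 2, 3 → best response B.
Player I against (East, II): payoffs 2, 9 → best response B.
Player I against (East, III): payoffs 8, 1 → best response A.
Player II against (A, I): payoffs 2, 8 → best response East.
Player II against (A, II): payoffs 8, 6 → best response West.
Player II against (A, III): payoffs 3, 7 → best response East.
Player II against (B, I): payoffs 4, 6 → best response East.
Player II against (B, II): payoffs 8, 9 → best response East.
Player II against (B, III): payoffs 1, 4 → best response East.
Player III against (A, West): payoffs 0, 9, 1 → best response II.
Player III against (A, East): payoffs 3, 9, 6 → best response II.
Player III against (B, West): payoffs 5, 1, 4 → best response I.
Player III against (B, East): payoffs 2, 9, 5 → best response II.
Mutual best responses: (A, West, II); (B, East, II).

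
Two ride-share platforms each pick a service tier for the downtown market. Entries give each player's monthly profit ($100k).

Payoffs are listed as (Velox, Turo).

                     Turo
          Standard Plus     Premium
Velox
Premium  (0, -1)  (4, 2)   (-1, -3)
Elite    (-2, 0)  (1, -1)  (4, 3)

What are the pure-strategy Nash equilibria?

(Premium, Plus); (Elite, Premium)

Velox against Standard: payoffs 0, -2 → best response Premium.
Velox against Plus: payoffs 4, 1 → best response Premium.
Velox against Premium: payoffs -1, 4 → best response Elite.
Turo against Premium: payoffs -1, 2, -3 → best response Plus.
Turo against Elite: payoffs 0, -1, 3 → best response Premium.
Mutual best responses: (Premium, Plus); (Elite, Premium).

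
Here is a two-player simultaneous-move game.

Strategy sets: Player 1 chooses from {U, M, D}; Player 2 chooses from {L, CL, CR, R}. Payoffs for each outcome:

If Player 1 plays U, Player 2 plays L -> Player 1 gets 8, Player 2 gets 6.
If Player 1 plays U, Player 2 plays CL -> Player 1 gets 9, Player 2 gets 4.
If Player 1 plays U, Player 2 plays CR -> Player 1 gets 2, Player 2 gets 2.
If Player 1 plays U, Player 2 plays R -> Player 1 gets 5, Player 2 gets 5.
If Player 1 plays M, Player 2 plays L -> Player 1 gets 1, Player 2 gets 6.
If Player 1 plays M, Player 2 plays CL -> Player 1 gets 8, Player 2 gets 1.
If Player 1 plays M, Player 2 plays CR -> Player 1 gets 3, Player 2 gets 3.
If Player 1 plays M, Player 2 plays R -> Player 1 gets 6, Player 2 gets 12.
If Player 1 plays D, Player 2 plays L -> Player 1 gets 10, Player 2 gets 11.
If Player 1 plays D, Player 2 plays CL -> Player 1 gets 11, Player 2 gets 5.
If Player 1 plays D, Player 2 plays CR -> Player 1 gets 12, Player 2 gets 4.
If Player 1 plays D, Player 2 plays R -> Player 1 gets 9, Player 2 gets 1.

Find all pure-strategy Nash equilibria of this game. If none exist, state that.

(U, L): Player 1 can switch to D (8 → 10). Not NE.
(U, CL): Player 1 can switch to D (9 → 11). Not NE.
(U, CR): Player 1 can switch to M (2 → 3). Not NE.
(U, R): Player 1 can switch to M (5 → 6). Not NE.
(M, L): Player 1 can switch to U (1 → 8). Not NE.
(M, CL): Player 1 can switch to U (8 → 9). Not NE.
(M, CR): Player 1 can switch to D (3 → 12). Not NE.
(M, R): Player 1 can switch to D (6 → 9). Not NE.
(D, L): Player 1 gets 10, best alternative 8; Player 2 gets 11, best alternative 5. No profitable deviation — NE.
(D, CL): Player 2 can switch to L (5 → 11). Not NE.
(D, CR): Player 2 can switch to L (4 → 11). Not NE.
(D, R): Player 2 can switch to L (1 → 11). Not NE.

The unique pure-strategy Nash equilibrium is (D, L).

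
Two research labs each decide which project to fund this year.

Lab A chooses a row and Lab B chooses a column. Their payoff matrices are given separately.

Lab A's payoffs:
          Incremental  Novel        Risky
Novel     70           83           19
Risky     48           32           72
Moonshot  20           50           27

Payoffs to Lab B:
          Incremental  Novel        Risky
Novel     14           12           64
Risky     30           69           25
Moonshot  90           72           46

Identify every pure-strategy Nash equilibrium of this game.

No pure-strategy Nash equilibrium.

Lab A against Incremental: payoffs 70, 48, 20 → best response Novel.
Lab A against Novel: payoffs 83, 32, 50 → best response Novel.
Lab A against Risky: payoffs 19, 72, 27 → best response Risky.
Lab B against Novel: payoffs 14, 12, 64 → best response Risky.
Lab B against Risky: payoffs 30, 69, 25 → best response Novel.
Lab B against Moonshot: payoffs 90, 72, 46 → best response Incremental.
No profile is a mutual best response for all players.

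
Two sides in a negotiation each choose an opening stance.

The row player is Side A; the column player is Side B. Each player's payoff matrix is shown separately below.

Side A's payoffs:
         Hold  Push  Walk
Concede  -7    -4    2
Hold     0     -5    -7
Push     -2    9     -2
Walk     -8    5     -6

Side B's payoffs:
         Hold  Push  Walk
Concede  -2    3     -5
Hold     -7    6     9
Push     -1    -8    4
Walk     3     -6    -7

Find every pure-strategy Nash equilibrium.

For each strategy profile, look for a profitable unilateral deviation.
(Concede, Hold): Side A can switch to Hold (-7 → 0). Not NE.
(Concede, Push): Side A can switch to Push (-4 → 9). Not NE.
(Concede, Walk): Side B can switch to Hold (-5 → -2). Not NE.
(Hold, Hold): Side B can switch to Push (-7 → 6). Not NE.
(Hold, Push): Side A can switch to Concede (-5 → -4). Not NE.
(Hold, Walk): Side A can switch to Concede (-7 → 2). Not NE.
(Push, Hold): Side A can switch to Hold (-2 → 0). Not NE.
(Push, Push): Side B can switch to Hold (-8 → -1). Not NE.
(Push, Walk): Side A can switch to Concede (-2 → 2). Not NE.
(Walk, Hold): Side A can switch to Concede (-8 → -7). Not NE.
(The remaining 2 profiles each have a profitable deviation by the same check.)

No pure-strategy Nash equilibrium.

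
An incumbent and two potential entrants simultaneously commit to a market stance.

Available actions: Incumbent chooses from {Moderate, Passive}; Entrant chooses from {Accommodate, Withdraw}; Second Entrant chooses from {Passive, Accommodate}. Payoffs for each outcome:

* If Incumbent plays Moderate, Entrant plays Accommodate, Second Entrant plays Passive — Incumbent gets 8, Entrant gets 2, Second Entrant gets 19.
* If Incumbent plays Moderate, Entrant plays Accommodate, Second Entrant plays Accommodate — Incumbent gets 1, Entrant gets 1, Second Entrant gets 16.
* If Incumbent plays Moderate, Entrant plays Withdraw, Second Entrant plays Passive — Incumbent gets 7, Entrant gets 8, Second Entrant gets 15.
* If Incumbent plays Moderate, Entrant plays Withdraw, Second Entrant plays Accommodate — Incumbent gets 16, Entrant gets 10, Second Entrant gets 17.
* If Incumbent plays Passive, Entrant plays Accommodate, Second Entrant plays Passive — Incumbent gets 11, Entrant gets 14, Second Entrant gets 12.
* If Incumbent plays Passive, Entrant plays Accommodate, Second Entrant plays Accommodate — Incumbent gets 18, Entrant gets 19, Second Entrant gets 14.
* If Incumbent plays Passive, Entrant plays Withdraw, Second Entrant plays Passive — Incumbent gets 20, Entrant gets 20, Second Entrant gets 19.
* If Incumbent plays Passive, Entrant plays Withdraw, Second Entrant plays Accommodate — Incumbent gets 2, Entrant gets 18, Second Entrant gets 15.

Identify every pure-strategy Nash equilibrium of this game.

The pure Nash equilibria are (Moderate, Withdraw, Accommodate) and (Passive, Accommodate, Accommodate) and (Passive, Withdraw, Passive).

Incumbent against (Accommodate, Passive): payoffs 8, 11 → best response Passive.
Incumbent against (Accommodate, Accommodate): payoffs 1, 18 → best response Passive.
Incumbent against (Withdraw, Passive): payoffs 7, 20 → best response Passive.
Incumbent against (Withdraw, Accommodate): payoffs 16, 2 → best response Moderate.
Entrant against (Moderate, Passive): payoffs 2, 8 → best response Withdraw.
Entrant against (Moderate, Accommodate): payoffs 1, 10 → best response Withdraw.
Entrant against (Passive, Passive): payoffs 14, 20 → best response Withdraw.
Entrant against (Passive, Accommodate): payoffs 19, 18 → best response Accommodate.
Second Entrant against (Moderate, Accommodate): payoffs 19, 16 → best response Passive.
Second Entrant against (Moderate, Withdraw): payoffs 15, 17 → best response Accommodate.
Second Entrant against (Passive, Accommodate): payoffs 12, 14 → best response Accommodate.
Second Entrant against (Passive, Withdraw): payoffs 19, 15 → best response Passive.
Mutual best responses: (Moderate, Withdraw, Accommodate); (Passive, Accommodate, Accommodate); (Passive, Withdraw, Passive).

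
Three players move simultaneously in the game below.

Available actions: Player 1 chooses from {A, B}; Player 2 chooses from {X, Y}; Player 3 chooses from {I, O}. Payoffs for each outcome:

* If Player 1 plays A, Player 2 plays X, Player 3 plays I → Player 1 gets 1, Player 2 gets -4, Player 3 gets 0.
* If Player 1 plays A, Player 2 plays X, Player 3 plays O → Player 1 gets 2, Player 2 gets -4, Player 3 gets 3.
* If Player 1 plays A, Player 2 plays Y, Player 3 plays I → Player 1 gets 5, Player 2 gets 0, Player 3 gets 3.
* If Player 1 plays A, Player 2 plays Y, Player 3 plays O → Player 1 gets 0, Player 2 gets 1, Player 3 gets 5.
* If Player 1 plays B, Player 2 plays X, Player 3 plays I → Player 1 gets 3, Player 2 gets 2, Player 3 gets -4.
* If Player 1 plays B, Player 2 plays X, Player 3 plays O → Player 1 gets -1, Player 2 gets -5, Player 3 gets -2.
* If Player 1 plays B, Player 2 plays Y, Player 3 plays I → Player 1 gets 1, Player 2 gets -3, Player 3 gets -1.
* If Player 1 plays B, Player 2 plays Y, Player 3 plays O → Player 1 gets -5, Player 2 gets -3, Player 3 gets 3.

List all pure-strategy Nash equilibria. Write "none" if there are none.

(A, Y, O)

(A, X, I): Player 1 can switch to B (1 → 3). Not NE.
(A, X, O): Player 2 can switch to Y (-4 → 1). Not NE.
(A, Y, I): Player 3 can switch to O (3 → 5). Not NE.
(A, Y, O): Player 1 gets 0, best alternative -5; Player 2 gets 1, best alternative -4; Player 3 gets 5, best alternative 3. No profitable deviation — NE.
(B, X, I): Player 3 can switch to O (-4 → -2). Not NE.
(B, X, O): Player 1 can switch to A (-1 → 2). Not NE.
(B, Y, I): Player 1 can switch to A (1 → 5). Not NE.
(B, Y, O): Player 1 can switch to A (-5 → 0). Not NE.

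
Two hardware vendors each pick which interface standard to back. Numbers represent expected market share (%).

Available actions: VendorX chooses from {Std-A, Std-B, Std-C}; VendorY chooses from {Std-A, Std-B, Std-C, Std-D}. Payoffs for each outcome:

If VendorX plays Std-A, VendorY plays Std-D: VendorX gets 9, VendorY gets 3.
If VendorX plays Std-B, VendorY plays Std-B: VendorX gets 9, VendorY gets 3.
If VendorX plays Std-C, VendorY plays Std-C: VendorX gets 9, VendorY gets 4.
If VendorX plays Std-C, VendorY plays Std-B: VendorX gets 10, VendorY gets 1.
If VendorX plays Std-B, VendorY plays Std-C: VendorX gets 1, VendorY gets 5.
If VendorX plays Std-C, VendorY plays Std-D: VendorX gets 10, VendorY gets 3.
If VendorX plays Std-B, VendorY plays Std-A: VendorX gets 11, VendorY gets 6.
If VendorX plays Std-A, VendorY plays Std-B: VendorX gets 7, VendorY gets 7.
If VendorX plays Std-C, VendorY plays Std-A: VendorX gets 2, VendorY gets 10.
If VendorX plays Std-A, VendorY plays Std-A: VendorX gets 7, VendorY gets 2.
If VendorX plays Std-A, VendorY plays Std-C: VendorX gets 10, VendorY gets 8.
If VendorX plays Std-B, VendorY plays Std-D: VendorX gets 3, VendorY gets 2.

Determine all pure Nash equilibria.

The pure Nash equilibria are (Std-A, Std-C), (Std-B, Std-A).

VendorX against Std-A: payoffs 7, 11, 2 → best response Std-B.
VendorX against Std-B: payoffs 7, 9, 10 → best response Std-C.
VendorX against Std-C: payoffs 10, 1, 9 → best response Std-A.
VendorX against Std-D: payoffs 9, 3, 10 → best response Std-C.
VendorY against Std-A: payoffs 2, 7, 8, 3 → best response Std-C.
VendorY against Std-B: payoffs 6, 3, 5, 2 → best response Std-A.
VendorY against Std-C: payoffs 10, 1, 4, 3 → best response Std-A.
Mutual best responses: (Std-A, Std-C); (Std-B, Std-A).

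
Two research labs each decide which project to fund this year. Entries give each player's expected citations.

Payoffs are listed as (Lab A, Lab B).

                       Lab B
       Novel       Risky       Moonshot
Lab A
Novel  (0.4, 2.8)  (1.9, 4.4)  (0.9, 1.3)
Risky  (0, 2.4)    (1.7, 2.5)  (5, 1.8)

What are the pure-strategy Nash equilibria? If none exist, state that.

Lab A against Novel: payoffs 0.4, 0 → best response Novel.
Lab A against Risky: payoffs 1.9, 1.7 → best response Novel.
Lab A against Moonshot: payoffs 0.9, 5 → best response Risky.
Lab B against Novel: payoffs 2.8, 4.4, 1.3 → best response Risky.
Lab B against Risky: payoffs 2.4, 2.5, 1.8 → best response Risky.
Mutual best responses: (Novel, Risky).

(Novel, Risky)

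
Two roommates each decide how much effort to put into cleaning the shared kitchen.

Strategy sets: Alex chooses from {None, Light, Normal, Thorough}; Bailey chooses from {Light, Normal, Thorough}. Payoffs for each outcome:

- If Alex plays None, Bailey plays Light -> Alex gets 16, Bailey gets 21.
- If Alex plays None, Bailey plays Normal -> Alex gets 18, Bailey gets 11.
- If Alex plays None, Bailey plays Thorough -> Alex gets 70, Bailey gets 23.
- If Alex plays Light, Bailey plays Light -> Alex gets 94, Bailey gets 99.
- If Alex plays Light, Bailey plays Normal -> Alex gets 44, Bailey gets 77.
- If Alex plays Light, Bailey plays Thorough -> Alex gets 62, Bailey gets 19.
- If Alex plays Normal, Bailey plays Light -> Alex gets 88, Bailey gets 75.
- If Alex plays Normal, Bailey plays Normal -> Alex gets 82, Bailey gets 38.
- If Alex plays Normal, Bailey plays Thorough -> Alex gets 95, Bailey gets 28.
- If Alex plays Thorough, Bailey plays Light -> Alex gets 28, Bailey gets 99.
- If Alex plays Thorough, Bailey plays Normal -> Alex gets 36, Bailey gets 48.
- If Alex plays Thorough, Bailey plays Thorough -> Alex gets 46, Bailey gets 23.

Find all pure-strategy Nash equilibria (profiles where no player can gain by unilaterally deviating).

Pure NE: (Light, Light)

Check each profile: it is a Nash equilibrium iff no player can strictly gain by switching unilaterally.
(None, Light): Alex can switch to Light (16 → 94). Not NE.
(None, Normal): Alex can switch to Light (18 → 44). Not NE.
(None, Thorough): Alex can switch to Normal (70 → 95). Not NE.
(Light, Light): Alex gets 94, best alternative 88; Bailey gets 99, best alternative 77. No profitable deviation — NE.
(Light, Normal): Alex can switch to Normal (44 → 82). Not NE.
(Light, Thorough): Alex can switch to None (62 → 70). Not NE.
(Normal, Light): Alex can switch to Light (88 → 94). Not NE.
(Normal, Normal): Bailey can switch to Light (38 → 75). Not NE.
(Normal, Thorough): Bailey can switch to Light (28 → 75). Not NE.
(Thorough, Light): Alex can switch to Light (28 → 94). Not NE.
(Thorough, Normal): Alex can switch to Light (36 → 44). Not NE.
(Thorough, Thorough): Alex can switch to None (46 → 70). Not NE.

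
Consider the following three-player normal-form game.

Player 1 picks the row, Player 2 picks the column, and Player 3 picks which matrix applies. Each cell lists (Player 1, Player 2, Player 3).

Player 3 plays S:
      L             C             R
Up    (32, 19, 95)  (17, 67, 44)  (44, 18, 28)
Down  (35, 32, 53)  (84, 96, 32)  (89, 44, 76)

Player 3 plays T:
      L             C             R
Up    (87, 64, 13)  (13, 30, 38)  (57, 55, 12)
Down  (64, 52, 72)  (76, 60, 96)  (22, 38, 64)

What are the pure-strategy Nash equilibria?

For each player, find the best response to each opponent profile; mutual best responses are the pure NE.
Player 1 against (L, S): payoffs 32, 35 → best response Down.
Player 1 against (L, T): payoffs 87, 64 → best response Up.
Player 1 against (C, S): payoffs 17, 84 → best response Down.
Player 1 against (C, T): payoffs 13, 76 → best response Down.
Player 1 against (R, S): payoffs 44, 89 → best response Down.
Player 1 against (R, T): payoffs 57, 22 → best response Up.
Player 2 against (Up, S): payoffs 19, 67, 18 → best response C.
Player 2 against (Up, T): payoffs 64, 30, 55 → best response L.
Player 2 against (Down, S): payoffs 32, 96, 44 → best response C.
Player 2 against (Down, T): payoffs 52, 60, 38 → best response C.
Player 3 against (Up, L): payoffs 95, 13 → best response S.
Player 3 against (Up, C): payoffs 44, 38 → best response S.
Player 3 against (Up, R): payoffs 28, 12 → best response S.
Player 3 against (Down, L): payoffs 53, 72 → best response T.
Player 3 against (Down, C): payoffs 32, 96 → best response T.
Player 3 against (Down, R): payoffs 76, 64 → best response S.
Mutual best responses: (Down, C, T).

Pure NE: (Down, C, T)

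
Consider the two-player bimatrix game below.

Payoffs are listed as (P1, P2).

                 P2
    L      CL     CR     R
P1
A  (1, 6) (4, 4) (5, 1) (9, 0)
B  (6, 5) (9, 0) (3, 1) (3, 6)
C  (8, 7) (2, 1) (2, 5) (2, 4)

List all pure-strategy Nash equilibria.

For each strategy profile, look for a profitable unilateral deviation.
(A, L): P1 can switch to B (1 → 6). Not NE.
(A, CL): P1 can switch to B (4 → 9). Not NE.
(A, CR): P2 can switch to L (1 → 6). Not NE.
(A, R): P2 can switch to L (0 → 6). Not NE.
(B, L): P1 can switch to C (6 → 8). Not NE.
(B, CL): P2 can switch to L (0 → 5). Not NE.
(B, CR): P1 can switch to A (3 → 5). Not NE.
(B, R): P1 can switch to A (3 → 9). Not NE.
(C, L): P1 gets 8, best alternative 6; P2 gets 7, best alternative 5. No profitable deviation — NE.
(C, CL): P1 can switch to A (2 → 4). Not NE.
(C, CR): P1 can switch to A (2 → 5). Not NE.
(The remaining 1 profile has a profitable deviation by the same check.)

The unique pure-strategy Nash equilibrium is (C, L).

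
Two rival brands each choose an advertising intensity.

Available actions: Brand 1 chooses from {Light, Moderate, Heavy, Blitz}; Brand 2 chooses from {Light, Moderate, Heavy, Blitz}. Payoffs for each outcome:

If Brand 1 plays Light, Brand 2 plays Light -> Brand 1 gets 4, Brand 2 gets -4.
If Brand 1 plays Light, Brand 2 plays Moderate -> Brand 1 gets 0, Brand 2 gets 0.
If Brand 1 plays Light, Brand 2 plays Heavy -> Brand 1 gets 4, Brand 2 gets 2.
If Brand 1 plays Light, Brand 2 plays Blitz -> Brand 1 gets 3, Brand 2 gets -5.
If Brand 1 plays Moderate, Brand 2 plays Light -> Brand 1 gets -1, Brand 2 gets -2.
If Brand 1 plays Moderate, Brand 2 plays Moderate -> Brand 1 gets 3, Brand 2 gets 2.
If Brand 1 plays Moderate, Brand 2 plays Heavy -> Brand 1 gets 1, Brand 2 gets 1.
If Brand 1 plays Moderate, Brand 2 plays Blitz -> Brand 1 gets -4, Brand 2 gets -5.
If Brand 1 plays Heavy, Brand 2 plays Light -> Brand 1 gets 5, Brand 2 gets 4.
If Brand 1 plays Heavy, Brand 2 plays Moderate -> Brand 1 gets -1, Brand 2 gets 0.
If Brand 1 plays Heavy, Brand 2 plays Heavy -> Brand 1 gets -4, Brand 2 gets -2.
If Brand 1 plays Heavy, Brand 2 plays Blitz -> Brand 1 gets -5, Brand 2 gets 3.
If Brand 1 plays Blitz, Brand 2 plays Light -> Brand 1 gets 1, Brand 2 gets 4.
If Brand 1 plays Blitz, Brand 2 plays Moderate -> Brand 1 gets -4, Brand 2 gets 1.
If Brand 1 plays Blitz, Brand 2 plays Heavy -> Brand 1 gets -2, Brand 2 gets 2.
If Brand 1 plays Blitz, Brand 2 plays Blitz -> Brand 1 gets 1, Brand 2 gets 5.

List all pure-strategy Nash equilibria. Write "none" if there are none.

For each strategy profile, look for a profitable unilateral deviation.
(Light, Light): Brand 1 can switch to Heavy (4 → 5). Not NE.
(Light, Moderate): Brand 1 can switch to Moderate (0 → 3). Not NE.
(Light, Heavy): Brand 1 gets 4, best alternative 1; Brand 2 gets 2, best alternative 0. No profitable deviation — NE.
(Light, Blitz): Brand 2 can switch to Light (-5 → -4). Not NE.
(Moderate, Light): Brand 1 can switch to Light (-1 → 4). Not NE.
(Moderate, Moderate): Brand 1 gets 3, best alternative 0; Brand 2 gets 2, best alternative 1. No profitable deviation — NE.
(Moderate, Heavy): Brand 1 can switch to Light (1 → 4). Not NE.
(Moderate, Blitz): Brand 1 can switch to Light (-4 → 3). Not NE.
(Heavy, Light): Brand 1 gets 5, best alternative 4; Brand 2 gets 4, best alternative 3. No profitable deviation — NE.
(Heavy, Moderate): Brand 1 can switch to Light (-1 → 0). Not NE.
(Heavy, Heavy): Brand 1 can switch to Light (-4 → 4). Not NE.
(The remaining 5 profiles each have a profitable deviation by the same check.)

Pure-strategy Nash equilibria: (Light, Heavy); (Moderate, Moderate); (Heavy, Light)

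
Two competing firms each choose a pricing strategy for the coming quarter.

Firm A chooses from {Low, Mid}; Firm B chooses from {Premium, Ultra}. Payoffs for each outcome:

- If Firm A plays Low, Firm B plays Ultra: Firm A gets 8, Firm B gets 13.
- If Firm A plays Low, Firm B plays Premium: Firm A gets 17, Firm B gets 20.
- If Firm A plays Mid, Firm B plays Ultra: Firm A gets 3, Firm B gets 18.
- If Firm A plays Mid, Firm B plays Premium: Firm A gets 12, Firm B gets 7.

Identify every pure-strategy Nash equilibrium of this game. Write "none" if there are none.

Firm A against Premium: payoffs 17, 12 → best response Low.
Firm A against Ultra: payoffs 8, 3 → best response Low.
Firm B against Low: payoffs 20, 13 → best response Premium.
Firm B against Mid: payoffs 7, 18 → best response Ultra.
Mutual best responses: (Low, Premium).

(Low, Premium)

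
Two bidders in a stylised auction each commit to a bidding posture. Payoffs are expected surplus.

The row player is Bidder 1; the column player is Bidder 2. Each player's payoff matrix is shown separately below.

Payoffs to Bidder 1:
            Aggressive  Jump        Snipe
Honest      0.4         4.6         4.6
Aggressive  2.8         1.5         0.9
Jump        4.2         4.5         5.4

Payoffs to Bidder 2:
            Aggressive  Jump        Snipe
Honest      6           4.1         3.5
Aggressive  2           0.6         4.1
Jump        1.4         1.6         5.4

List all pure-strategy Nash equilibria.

Mark each player's best response to every combination of opponents' strategies; a profile where every player is best-responding is a pure Nash equilibrium.
Bidder 1 against Aggressive: payoffs 0.4, 2.8, 4.2 → best response Jump.
Bidder 1 against Jump: payoffs 4.6, 1.5, 4.5 → best response Honest.
Bidder 1 against Snipe: payoffs 4.6, 0.9, 5.4 → best response Jump.
Bidder 2 against Honest: payoffs 6, 4.1, 3.5 → best response Aggressive.
Bidder 2 against Aggressive: payoffs 2, 0.6, 4.1 → best response Snipe.
Bidder 2 against Jump: payoffs 1.4, 1.6, 5.4 → best response Snipe.
Mutual best responses: (Jump, Snipe).

The unique pure-strategy Nash equilibrium is (Jump, Snipe).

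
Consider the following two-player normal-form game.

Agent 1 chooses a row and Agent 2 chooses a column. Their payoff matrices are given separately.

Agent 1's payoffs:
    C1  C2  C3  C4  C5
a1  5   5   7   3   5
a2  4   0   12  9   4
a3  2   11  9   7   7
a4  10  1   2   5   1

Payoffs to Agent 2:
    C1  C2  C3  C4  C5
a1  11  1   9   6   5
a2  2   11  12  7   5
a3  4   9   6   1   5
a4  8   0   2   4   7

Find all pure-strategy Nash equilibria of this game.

(a2, C3), (a3, C2), (a4, C1)

Agent 1 against C1: payoffs 5, 4, 2, 10 → best response a4.
Agent 1 against C2: payoffs 5, 0, 11, 1 → best response a3.
Agent 1 against C3: payoffs 7, 12, 9, 2 → best response a2.
Agent 1 against C4: payoffs 3, 9, 7, 5 → best response a2.
Agent 1 against C5: payoffs 5, 4, 7, 1 → best response a3.
Agent 2 against a1: payoffs 11, 1, 9, 6, 5 → best response C1.
Agent 2 against a2: payoffs 2, 11, 12, 7, 5 → best response C3.
Agent 2 against a3: payoffs 4, 9, 6, 1, 5 → best response C2.
Agent 2 against a4: payoffs 8, 0, 2, 4, 7 → best response C1.
Mutual best responses: (a2, C3); (a3, C2); (a4, C1).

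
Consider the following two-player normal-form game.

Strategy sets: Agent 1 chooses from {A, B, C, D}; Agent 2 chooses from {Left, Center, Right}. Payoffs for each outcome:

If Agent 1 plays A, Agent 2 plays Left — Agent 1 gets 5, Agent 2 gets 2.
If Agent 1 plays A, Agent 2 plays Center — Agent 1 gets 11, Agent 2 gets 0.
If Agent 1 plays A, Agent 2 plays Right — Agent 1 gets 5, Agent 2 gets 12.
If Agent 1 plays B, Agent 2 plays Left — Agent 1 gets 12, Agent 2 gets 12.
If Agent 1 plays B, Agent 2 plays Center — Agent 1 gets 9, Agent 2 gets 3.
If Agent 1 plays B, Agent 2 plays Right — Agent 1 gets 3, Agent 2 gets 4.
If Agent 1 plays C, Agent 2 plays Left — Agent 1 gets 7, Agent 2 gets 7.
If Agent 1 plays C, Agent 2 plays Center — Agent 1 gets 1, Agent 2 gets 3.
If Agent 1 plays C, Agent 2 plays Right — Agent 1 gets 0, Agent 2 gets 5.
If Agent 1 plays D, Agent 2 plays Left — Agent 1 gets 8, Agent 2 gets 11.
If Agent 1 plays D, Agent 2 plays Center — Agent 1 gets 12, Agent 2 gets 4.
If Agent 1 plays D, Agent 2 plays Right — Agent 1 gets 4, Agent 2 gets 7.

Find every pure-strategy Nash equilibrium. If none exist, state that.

Agent 1 against Left: payoffs 5, 12, 7, 8 → best response B.
Agent 1 against Center: payoffs 11, 9, 1, 12 → best response D.
Agent 1 against Right: payoffs 5, 3, 0, 4 → best response A.
Agent 2 against A: payoffs 2, 0, 12 → best response Right.
Agent 2 against B: payoffs 12, 3, 4 → best response Left.
Agent 2 against C: payoffs 7, 3, 5 → best response Left.
Agent 2 against D: payoffs 11, 4, 7 → best response Left.
Mutual best responses: (A, Right); (B, Left).

Pure-strategy Nash equilibria: (A, Right); (B, Left)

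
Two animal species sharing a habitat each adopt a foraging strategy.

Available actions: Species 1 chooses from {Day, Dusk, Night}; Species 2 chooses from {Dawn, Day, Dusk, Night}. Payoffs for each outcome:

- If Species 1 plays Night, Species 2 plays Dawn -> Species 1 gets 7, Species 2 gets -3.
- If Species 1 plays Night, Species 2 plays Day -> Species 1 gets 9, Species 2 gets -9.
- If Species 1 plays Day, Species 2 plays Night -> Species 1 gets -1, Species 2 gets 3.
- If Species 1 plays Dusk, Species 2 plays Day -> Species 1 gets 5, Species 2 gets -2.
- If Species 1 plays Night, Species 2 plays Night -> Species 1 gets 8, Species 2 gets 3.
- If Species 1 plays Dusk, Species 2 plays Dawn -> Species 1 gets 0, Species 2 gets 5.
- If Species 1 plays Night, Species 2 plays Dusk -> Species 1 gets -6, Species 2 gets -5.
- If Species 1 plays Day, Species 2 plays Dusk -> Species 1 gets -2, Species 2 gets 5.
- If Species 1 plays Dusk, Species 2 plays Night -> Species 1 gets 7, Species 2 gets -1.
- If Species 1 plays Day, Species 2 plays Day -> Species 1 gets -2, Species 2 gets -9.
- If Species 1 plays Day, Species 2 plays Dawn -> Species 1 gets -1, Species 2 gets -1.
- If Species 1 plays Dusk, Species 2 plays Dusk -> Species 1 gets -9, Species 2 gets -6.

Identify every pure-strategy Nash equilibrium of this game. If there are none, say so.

The pure Nash equilibria are (Day, Dusk), (Night, Night).

Species 1 against Dawn: payoffs -1, 0, 7 → best response Night.
Species 1 against Day: payoffs -2, 5, 9 → best response Night.
Species 1 against Dusk: payoffs -2, -9, -6 → best response Day.
Species 1 against Night: payoffs -1, 7, 8 → best response Night.
Species 2 against Day: payoffs -1, -9, 5, 3 → best response Dusk.
Species 2 against Dusk: payoffs 5, -2, -6, -1 → best response Dawn.
Species 2 against Night: payoffs -3, -9, -5, 3 → best response Night.
Mutual best responses: (Day, Dusk); (Night, Night).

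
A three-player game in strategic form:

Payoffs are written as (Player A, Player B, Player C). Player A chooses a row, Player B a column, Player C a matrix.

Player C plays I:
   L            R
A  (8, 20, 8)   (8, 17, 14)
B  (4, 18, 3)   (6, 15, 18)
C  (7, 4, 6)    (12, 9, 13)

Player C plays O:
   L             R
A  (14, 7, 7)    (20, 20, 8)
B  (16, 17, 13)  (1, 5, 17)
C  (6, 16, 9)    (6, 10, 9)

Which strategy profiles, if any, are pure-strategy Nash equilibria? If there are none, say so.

Player A against (L, I): payoffs 8, 4, 7 → best response A.
Player A against (L, O): payoffs 14, 16, 6 → best response B.
Player A against (R, I): payoffs 8, 6, 12 → best response C.
Player A against (R, O): payoffs 20, 1, 6 → best response A.
Player B against (A, I): payoffs 20, 17 → best response L.
Player B against (A, O): payoffs 7, 20 → best response R.
Player B against (B, I): payoffs 18, 15 → best response L.
Player B against (B, O): payoffs 17, 5 → best response L.
Player B against (C, I): payoffs 4, 9 → best response R.
Player B against (C, O): payoffs 16, 10 → best response L.
Player C against (A, L): payoffs 8, 7 → best response I.
Player C against (A, R): payoffs 14, 8 → best response I.
Player C against (B, L): payoffs 3, 13 → best response O.
Player C against (B, R): payoffs 18, 17 → best response I.
Player C against (C, L): payoffs 6, 9 → best response O.
Player C against (C, R): payoffs 13, 9 → best response I.
Mutual best responses: (A, L, I); (B, L, O); (C, R, I).

(A, L, I) and (B, L, O) and (C, R, I)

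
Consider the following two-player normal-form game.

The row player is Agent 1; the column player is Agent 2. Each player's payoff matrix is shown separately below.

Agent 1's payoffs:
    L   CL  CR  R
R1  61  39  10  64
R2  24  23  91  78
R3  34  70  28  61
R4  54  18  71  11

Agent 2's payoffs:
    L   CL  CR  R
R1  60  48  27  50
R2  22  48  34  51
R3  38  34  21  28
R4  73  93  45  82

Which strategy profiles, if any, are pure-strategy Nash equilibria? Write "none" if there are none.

Agent 1 against L: payoffs 61, 24, 34, 54 → best response R1.
Agent 1 against CL: payoffs 39, 23, 70, 18 → best response R3.
Agent 1 against CR: payoffs 10, 91, 28, 71 → best response R2.
Agent 1 against R: payoffs 64, 78, 61, 11 → best response R2.
Agent 2 against R1: payoffs 60, 48, 27, 50 → best response L.
Agent 2 against R2: payoffs 22, 48, 34, 51 → best response R.
Agent 2 against R3: payoffs 38, 34, 21, 28 → best response L.
Agent 2 against R4: payoffs 73, 93, 45, 82 → best response CL.
Mutual best responses: (R1, L); (R2, R).

Pure-strategy Nash equilibria: (R1, L), (R2, R)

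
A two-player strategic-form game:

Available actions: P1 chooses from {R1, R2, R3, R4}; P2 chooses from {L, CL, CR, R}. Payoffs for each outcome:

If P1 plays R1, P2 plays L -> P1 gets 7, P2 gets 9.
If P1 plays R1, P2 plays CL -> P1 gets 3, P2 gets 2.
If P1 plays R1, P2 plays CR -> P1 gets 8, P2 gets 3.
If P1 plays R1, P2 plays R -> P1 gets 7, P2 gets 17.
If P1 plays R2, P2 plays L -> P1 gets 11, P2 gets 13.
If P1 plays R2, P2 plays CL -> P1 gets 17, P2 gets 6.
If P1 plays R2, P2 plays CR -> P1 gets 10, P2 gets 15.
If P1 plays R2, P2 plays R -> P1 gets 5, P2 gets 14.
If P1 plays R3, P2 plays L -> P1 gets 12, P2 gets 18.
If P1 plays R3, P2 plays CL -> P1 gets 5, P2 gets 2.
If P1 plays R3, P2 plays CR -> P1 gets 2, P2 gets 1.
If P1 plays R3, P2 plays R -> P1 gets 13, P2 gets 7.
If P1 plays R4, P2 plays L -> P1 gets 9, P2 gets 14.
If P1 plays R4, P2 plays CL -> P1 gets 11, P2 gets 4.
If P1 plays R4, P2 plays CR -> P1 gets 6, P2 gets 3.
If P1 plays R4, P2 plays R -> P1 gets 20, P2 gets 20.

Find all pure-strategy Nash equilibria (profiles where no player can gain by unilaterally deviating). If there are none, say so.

P1 against L: payoffs 7, 11, 12, 9 → best response R3.
P1 against CL: payoffs 3, 17, 5, 11 → best response R2.
P1 against CR: payoffs 8, 10, 2, 6 → best response R2.
P1 against R: payoffs 7, 5, 13, 20 → best response R4.
P2 against R1: payoffs 9, 2, 3, 17 → best response R.
P2 against R2: payoffs 13, 6, 15, 14 → best response CR.
P2 against R3: payoffs 18, 2, 1, 7 → best response L.
P2 against R4: payoffs 14, 4, 3, 20 → best response R.
Mutual best responses: (R2, CR); (R3, L); (R4, R).

(R2, CR) and (R3, L) and (R4, R)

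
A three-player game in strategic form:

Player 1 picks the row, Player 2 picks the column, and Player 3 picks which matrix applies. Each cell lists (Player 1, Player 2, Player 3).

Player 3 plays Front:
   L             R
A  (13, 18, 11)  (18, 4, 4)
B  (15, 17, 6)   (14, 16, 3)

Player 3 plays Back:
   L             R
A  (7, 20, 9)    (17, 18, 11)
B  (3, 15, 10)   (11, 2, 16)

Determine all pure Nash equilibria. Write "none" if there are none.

For each strategy profile, look for a profitable unilateral deviation.
(A, L, Front): Player 1 can switch to B (13 → 15). Not NE.
(A, L, Back): Player 3 can switch to Front (9 → 11). Not NE.
(A, R, Front): Player 2 can switch to L (4 → 18). Not NE.
(A, R, Back): Player 2 can switch to L (18 → 20). Not NE.
(B, L, Front): Player 3 can switch to Back (6 → 10). Not NE.
(B, L, Back): Player 1 can switch to A (3 → 7). Not NE.
(B, R, Front): Player 1 can switch to A (14 → 18). Not NE.
(B, R, Back): Player 1 can switch to A (11 → 17). Not NE.

This game has no pure Nash equilibrium.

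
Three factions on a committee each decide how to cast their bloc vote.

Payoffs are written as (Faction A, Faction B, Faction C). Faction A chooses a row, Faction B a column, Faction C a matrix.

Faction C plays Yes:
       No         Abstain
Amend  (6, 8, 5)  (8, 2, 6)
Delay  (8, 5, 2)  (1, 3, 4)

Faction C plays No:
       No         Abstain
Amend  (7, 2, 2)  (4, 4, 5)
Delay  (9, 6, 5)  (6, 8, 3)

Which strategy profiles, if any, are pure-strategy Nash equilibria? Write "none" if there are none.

none

(Amend, No, Yes): Faction A can switch to Delay (6 → 8). Not NE.
(Amend, No, No): Faction A can switch to Delay (7 → 9). Not NE.
(Amend, Abstain, Yes): Faction B can switch to No (2 → 8). Not NE.
(Amend, Abstain, No): Faction A can switch to Delay (4 → 6). Not NE.
(Delay, No, Yes): Faction C can switch to No (2 → 5). Not NE.
(Delay, No, No): Faction B can switch to Abstain (6 → 8). Not NE.
(The remaining 2 profiles each have a profitable deviation by the same check.)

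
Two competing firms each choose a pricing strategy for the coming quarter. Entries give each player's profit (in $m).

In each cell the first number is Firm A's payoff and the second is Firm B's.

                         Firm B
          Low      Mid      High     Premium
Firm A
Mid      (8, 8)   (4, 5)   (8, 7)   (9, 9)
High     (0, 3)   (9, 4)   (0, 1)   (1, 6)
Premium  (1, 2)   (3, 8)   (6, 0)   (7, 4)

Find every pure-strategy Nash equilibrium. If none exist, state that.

The unique pure-strategy Nash equilibrium is (Mid, Premium).

Check each profile: it is a Nash equilibrium iff no player can strictly gain by switching unilaterally.
(Mid, Low): Firm B can switch to Premium (8 → 9). Not NE.
(Mid, Mid): Firm A can switch to High (4 → 9). Not NE.
(Mid, High): Firm B can switch to Low (7 → 8). Not NE.
(Mid, Premium): Firm A gets 9, best alternative 7; Firm B gets 9, best alternative 8. No profitable deviation — NE.
(High, Low): Firm A can switch to Mid (0 → 8). Not NE.
(High, Mid): Firm B can switch to Premium (4 → 6). Not NE.
(High, High): Firm A can switch to Mid (0 → 8). Not NE.
(The remaining 5 profiles each have a profitable deviation by the same check.)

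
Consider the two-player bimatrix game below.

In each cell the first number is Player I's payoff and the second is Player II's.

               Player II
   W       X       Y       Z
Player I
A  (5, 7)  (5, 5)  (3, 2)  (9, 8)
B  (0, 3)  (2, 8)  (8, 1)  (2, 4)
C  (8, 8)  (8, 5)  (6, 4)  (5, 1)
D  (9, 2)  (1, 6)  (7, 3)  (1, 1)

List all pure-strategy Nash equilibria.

Mark each player's best response to every combination of opponents' strategies; a profile where every player is best-responding is a pure Nash equilibrium.
Player I against W: payoffs 5, 0, 8, 9 → best response D.
Player I against X: payoffs 5, 2, 8, 1 → best response C.
Player I against Y: payoffs 3, 8, 6, 7 → best response B.
Player I against Z: payoffs 9, 2, 5, 1 → best response A.
Player II against A: payoffs 7, 5, 2, 8 → best response Z.
Player II against B: payoffs 3, 8, 1, 4 → best response X.
Player II against C: payoffs 8, 5, 4, 1 → best response W.
Player II against D: payoffs 2, 6, 3, 1 → best response X.
Mutual best responses: (A, Z).

Pure NE: (A, Z)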